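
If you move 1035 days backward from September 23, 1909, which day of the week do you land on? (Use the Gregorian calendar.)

Sep 23, 1909 is a Thursday.
1035 mod 7 = 6, so 1035 days before a Thursday is Thursday − 6 = Friday.

Friday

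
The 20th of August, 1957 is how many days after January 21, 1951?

Jan 21, 1951 → Jan 21, 1952: 365 days.
Jan 21, 1952 → Jan 21, 1953: 366 days (Feb 29, 1952 is in that span).
Jan 21, 1953 → Jan 21, 1954: 365 days.
Jan 21, 1954 → Jan 21, 1955: 365 days.
Jan 21, 1955 → Jan 21, 1956: 365 days.
Jan 21, 1956 → Jan 21, 1957: 366 days (Feb 29, 1956 is in that span).
Jan 21, 1957 → Feb 21, 1957: 31 days (January has 31).
Feb 21, 1957 → Mar 21, 1957: 28 days (February has 28).
Mar 21, 1957 → Apr 21, 1957: 31 days (March has 31).
Apr 21, 1957 → May 21, 1957: 30 days (April has 30).
May 21, 1957 → Jun 21, 1957: 31 days (May has 31).
Jun 21, 1957 → Jul 21, 1957: 30 days (June has 30).
Jul 21, 1957 → Aug 20, 1957: 30 days.
Total: 2403 days.

2403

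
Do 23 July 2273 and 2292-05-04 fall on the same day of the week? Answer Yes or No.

From Jul 23, 2273 to May 4, 2292 is 6860 days.
6860 mod 7 = 0, so they are the same weekday.
(Jul 23, 2273 is a Wednesday; May 4, 2292 is a Wednesday.)

Yes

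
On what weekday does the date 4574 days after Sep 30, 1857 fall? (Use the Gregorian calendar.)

Sep 30, 1857 is a Wednesday.
4574 mod 7 = 3, so 4574 days after a Wednesday is Wednesday + 3 = Saturday.

Saturday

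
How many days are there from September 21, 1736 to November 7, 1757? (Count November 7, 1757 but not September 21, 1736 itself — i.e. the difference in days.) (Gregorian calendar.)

7717

Sep 21, 1736 → Sep 21, 1737: 365 days.
Sep 21, 1737 → Sep 21, 1738: 365 days.
Sep 21, 1738 → Sep 21, 1739: 365 days.
Sep 21, 1739 → Sep 21, 1740: 366 days (Feb 29, 1740 is in that span).
Sep 21, 1740 → Sep 21, 1741: 365 days.
Sep 21, 1741 → Sep 21, 1742: 365 days.
Sep 21, 1742 → Sep 21, 1743: 365 days.
Sep 21, 1743 → Sep 21, 1744: 366 days (Feb 29, 1744 is in that span).
Sep 21, 1744 → Sep 21, 1745: 365 days.
Sep 21, 1745 → Sep 21, 1746: 365 days.
Sep 21, 1746 → Sep 21, 1747: 365 days.
Sep 21, 1747 → Sep 21, 1748: 366 days (Feb 29, 1748 is in that span).
Sep 21, 1748 → Sep 21, 1749: 365 days.
Sep 21, 1749 → Sep 21, 1750: 365 days.
Sep 21, 1750 → Sep 21, 1751: 365 days.
Sep 21, 1751 → Sep 21, 1752: 366 days (Feb 29, 1752 is in that span).
Sep 21, 1752 → Sep 21, 1753: 365 days.
Sep 21, 1753 → Sep 21, 1754: 365 days.
Sep 21, 1754 → Sep 21, 1755: 365 days.
Sep 21, 1755 → Sep 21, 1756: 366 days (Feb 29, 1756 is in that span).
Sep 21, 1756 → Sep 21, 1757: 365 days.
Sep 21, 1757 → Oct 21, 1757: 30 days (September has 30).
Oct 21, 1757 → Nov 7, 1757: 17 days.
Total: 7717 days.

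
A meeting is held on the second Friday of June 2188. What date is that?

June 13, 2188

June 1, 2188 is a Sunday.
The first Friday is therefore June 6 (5 days later).
The second Friday is 6 + 1×7 = June 13.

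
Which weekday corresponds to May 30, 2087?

Friday

Doomsday rule: the anchor day for the 2000s is Tuesday. For year 87: 87÷12 = 7 r 3, and 3÷4 = 0, so 7+3+0 = 10.
Tuesday + 10 ≡ Friday — that's 2087's doomsday.
In May the doomsday date is May 9.
May 30 is 21 days after May 9; 21 mod 7 = 0, so Friday + 0 = Friday.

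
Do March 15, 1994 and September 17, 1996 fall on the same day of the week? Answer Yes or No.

From Mar 15, 1994 to Sep 17, 1996 is 917 days.
917 mod 7 = 0, so they are the same weekday.
(Mar 15, 1994 is a Tuesday; Sep 17, 1996 is a Tuesday.)

Yes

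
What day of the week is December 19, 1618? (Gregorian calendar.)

Doomsday rule: the anchor day for the 1600s is Tuesday. For year 18: 18÷12 = 1 r 6, and 6÷4 = 1, so 1+6+1 = 8.
Tuesday + 8 ≡ Wednesday — that's 1618's doomsday.
In December the doomsday date is Dec 12.
Dec 19 is 7 days after Dec 12; 7 mod 7 = 0, so Wednesday + 0 = Wednesday.

Wednesday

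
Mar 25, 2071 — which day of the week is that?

Doomsday rule: the anchor day for the 2000s is Tuesday. For year 71: 71÷12 = 5 r 11, and 11÷4 = 2, so 5+11+2 = 18.
Tuesday + 18 ≡ Saturday — that's 2071's doomsday.
In March the doomsday date is Mar 14.
Mar 25 is 11 days after Mar 14; 11 mod 7 = 4, so Saturday + 4 = Wednesday.

Wednesday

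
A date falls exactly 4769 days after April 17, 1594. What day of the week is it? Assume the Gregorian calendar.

First find the weekday of Apr 17, 1594. Doomsday rule: the anchor day for the 1500s is Wednesday. For year 94: 94÷12 = 7 r 10, and 10÷4 = 2, so 7+10+2 = 19.
Wednesday + 19 ≡ Monday — that's 1594's doomsday.
In April the doomsday date is Apr 4.
Apr 17 is 13 days after Apr 4; 13 mod 7 = 6, so Monday + 6 = Sunday.
4769 mod 7 = 2, so 4769 days after a Sunday is Sunday + 2 = Tuesday.

Tuesday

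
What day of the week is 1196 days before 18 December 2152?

Tuesday

First find the weekday of Dec 18, 2152. Doomsday rule: the anchor day for the 2100s is Sunday. For year 52: 52÷12 = 4 r 4, and 4÷4 = 1, so 4+4+1 = 9.
Sunday + 9 ≡ Tuesday — that's 2152's doomsday.
In December the doomsday date is Dec 12.
Dec 18 is 6 days after Dec 12; 6 mod 7 = 6, so Tuesday + 6 = Monday.
1196 mod 7 = 6, so 1196 days before a Monday is Monday − 6 = Tuesday.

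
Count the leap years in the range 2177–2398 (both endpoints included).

Multiples of 4 in [2177,2398]: 55.
Of those, multiples of 100: 2 (not leap unless ÷400).
Multiples of 400: 0.
Leap years = 55 − 2 + 0 = 53.

53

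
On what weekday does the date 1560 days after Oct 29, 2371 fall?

Thursday

Oct 29, 2371 is a Friday.
1560 mod 7 = 6, so 1560 days after a Friday is Friday + 6 = Thursday.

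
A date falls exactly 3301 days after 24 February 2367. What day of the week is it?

Tuesday

First find the weekday of Feb 24, 2367. Doomsday rule: the anchor day for the 2300s is Wednesday. For year 67: 67÷12 = 5 r 7, and 7÷4 = 1, so 5+7+1 = 13.
Wednesday + 13 ≡ Tuesday — that's 2367's doomsday.
In February the doomsday date is Feb 28 (2367 is not a leap year).
Feb 24 is 4 days before Feb 28; 4 mod 7 = 4, so Tuesday − 4 = Friday.
3301 mod 7 = 4, so 3301 days after a Friday is Friday + 4 = Tuesday.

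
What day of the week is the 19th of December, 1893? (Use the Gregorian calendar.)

Doomsday rule: the anchor day for the 1800s is Friday. For year 93: 93÷12 = 7 r 9, and 9÷4 = 2, so 7+9+2 = 18.
Friday + 18 ≡ Tuesday — that's 1893's doomsday.
In December the doomsday date is Dec 12.
Dec 19 is 7 days after Dec 12; 7 mod 7 = 0, so Tuesday + 0 = Tuesday.

Tuesday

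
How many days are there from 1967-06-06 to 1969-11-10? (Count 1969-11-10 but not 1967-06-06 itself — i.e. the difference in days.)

Jun 6, 1967 → Jun 6, 1968: 366 days (Feb 29, 1968 is in that span).
Jun 6, 1968 → Jun 6, 1969: 365 days.
Jun 6, 1969 → Jul 6, 1969: 30 days (June has 30).
Jul 6, 1969 → Aug 6, 1969: 31 days (July has 31).
Aug 6, 1969 → Sep 6, 1969: 31 days (August has 31).
Sep 6, 1969 → Oct 6, 1969: 30 days (September has 30).
Oct 6, 1969 → Nov 6, 1969: 31 days (October has 31).
Nov 6, 1969 → Nov 10, 1969: 4 days.
Total: 888 days.

888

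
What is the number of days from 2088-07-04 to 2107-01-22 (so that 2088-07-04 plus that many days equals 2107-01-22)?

Jul 4, 2088 → Jul 4, 2089: 365 days.
Jul 4, 2089 → Jul 4, 2090: 365 days.
Jul 4, 2090 → Jul 4, 2091: 365 days.
Jul 4, 2091 → Jul 4, 2092: 366 days (Feb 29, 2092 is in that span).
Jul 4, 2092 → Jul 4, 2093: 365 days.
Jul 4, 2093 → Jul 4, 2094: 365 days.
Jul 4, 2094 → Jul 4, 2095: 365 days.
Jul 4, 2095 → Jul 4, 2096: 366 days (Feb 29, 2096 is in that span).
Jul 4, 2096 → Jul 4, 2097: 365 days.
Jul 4, 2097 → Jul 4, 2098: 365 days.
Jul 4, 2098 → Jul 4, 2099: 365 days.
Jul 4, 2099 → Jul 4, 2100: 365 days.
Jul 4, 2100 → Jul 4, 2101: 365 days.
Jul 4, 2101 → Jul 4, 2102: 365 days.
Jul 4, 2102 → Jul 4, 2103: 365 days.
Jul 4, 2103 → Jul 4, 2104: 366 days (Feb 29, 2104 is in that span).
Jul 4, 2104 → Jul 4, 2105: 365 days.
Jul 4, 2105 → Jul 4, 2106: 365 days.
Jul 4, 2106 → Aug 4, 2106: 31 days (July has 31).
Aug 4, 2106 → Sep 4, 2106: 31 days (August has 31).
Sep 4, 2106 → Oct 4, 2106: 30 days (September has 30).
Oct 4, 2106 → Nov 4, 2106: 31 days (October has 31).
Nov 4, 2106 → Dec 4, 2106: 30 days (November has 30).
Dec 4, 2106 → Jan 4, 2107: 31 days (December has 31).
Jan 4, 2107 → Jan 22, 2107: 18 days.
Total: 6775 days.

6775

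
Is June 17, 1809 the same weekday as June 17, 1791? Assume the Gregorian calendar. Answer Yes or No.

No

From Jun 17, 1791 to Jun 17, 1809 is 6574 days.
6574 mod 7 = 1, so they are different weekdays.
(Jun 17, 1791 is a Friday; Jun 17, 1809 is a Saturday.)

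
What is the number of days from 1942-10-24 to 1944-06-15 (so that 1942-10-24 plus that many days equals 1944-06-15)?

600

Oct 24, 1942 → Oct 24, 1943: 365 days.
Oct 24, 1943 → Nov 24, 1943: 31 days (October has 31).
Nov 24, 1943 → Dec 24, 1943: 30 days (November has 30).
Dec 24, 1943 → Jan 24, 1944: 31 days (December has 31).
Jan 24, 1944 → Feb 24, 1944: 31 days (January has 31).
Feb 24, 1944 → Mar 24, 1944: 29 days (February has 29).
Mar 24, 1944 → Apr 24, 1944: 31 days (March has 31).
Apr 24, 1944 → May 24, 1944: 30 days (April has 30).
May 24, 1944 → Jun 15, 1944: 22 days.
Total: 600 days.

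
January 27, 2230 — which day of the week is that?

Wednesday

Doomsday rule: the anchor day for the 2200s is Friday. For year 30: 30÷12 = 2 r 6, and 6÷4 = 1, so 2+6+1 = 9.
Friday + 9 ≡ Sunday — that's 2230's doomsday.
In January the doomsday date is Jan 3 (2230 is not a leap year).
Jan 27 is 24 days after Jan 3; 24 mod 7 = 3, so Sunday + 3 = Wednesday.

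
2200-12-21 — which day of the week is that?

Sunday

Doomsday rule: the anchor day for the 2200s is Friday. For year 00: 0÷12 = 0 r 0, and 0÷4 = 0, so 0+0+0 = 0.
Friday + 0 ≡ Friday — that's 2200's doomsday.
In December the doomsday date is Dec 12.
Dec 21 is 9 days after Dec 12; 9 mod 7 = 2, so Friday + 2 = Sunday.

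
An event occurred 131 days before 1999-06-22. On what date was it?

February 11, 1999

−22 → May 31, 1999 (end of May, 31 days; 109 left).
−31 → Apr 30, 1999 (end of Apr, 30 days; 78 left).
−30 → Mar 31, 1999 (end of Mar, 31 days; 48 left).
−31 → Feb 28, 1999 (end of Feb, 28 days; 17 left).
−17 → Feb 11, 1999.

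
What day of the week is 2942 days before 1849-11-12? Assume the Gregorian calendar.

Nov 12, 1849 is a Monday.
2942 mod 7 = 2, so 2942 days before a Monday is Monday − 2 = Saturday.

Saturday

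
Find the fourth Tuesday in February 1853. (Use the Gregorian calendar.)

February 1, 1853 is a Tuesday.
The first Tuesday is therefore February 1 (same day).
The fourth Tuesday is 1 + 3×7 = February 22.

February 22, 1853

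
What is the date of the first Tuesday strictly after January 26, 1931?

Jan 26, 1931 is a Monday.
From Monday to the next Tuesday is 1 day.
Jan 26, 1931 + 1 = Jan 27, 1931.

January 27, 1931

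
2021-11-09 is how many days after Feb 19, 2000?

Feb 19, 2000 → Feb 19, 2001: 366 days (Feb 29, 2000 is in that span).
Feb 19, 2001 → Feb 19, 2002: 365 days.
Feb 19, 2002 → Feb 19, 2003: 365 days.
Feb 19, 2003 → Feb 19, 2004: 365 days.
Feb 19, 2004 → Feb 19, 2005: 366 days (Feb 29, 2004 is in that span).
Feb 19, 2005 → Feb 19, 2006: 365 days.
Feb 19, 2006 → Feb 19, 2007: 365 days.
Feb 19, 2007 → Feb 19, 2008: 365 days.
Feb 19, 2008 → Feb 19, 2009: 366 days (Feb 29, 2008 is in that span).
Feb 19, 2009 → Feb 19, 2010: 365 days.
Feb 19, 2010 → Feb 19, 2011: 365 days.
Feb 19, 2011 → Feb 19, 2012: 365 days.
Feb 19, 2012 → Feb 19, 2013: 366 days (Feb 29, 2012 is in that span).
Feb 19, 2013 → Feb 19, 2014: 365 days.
Feb 19, 2014 → Feb 19, 2015: 365 days.
Feb 19, 2015 → Feb 19, 2016: 365 days.
Feb 19, 2016 → Feb 19, 2017: 366 days (Feb 29, 2016 is in that span).
Feb 19, 2017 → Feb 19, 2018: 365 days.
Feb 19, 2018 → Feb 19, 2019: 365 days.
Feb 19, 2019 → Feb 19, 2020: 365 days.
Feb 19, 2020 → Feb 19, 2021: 366 days (Feb 29, 2020 is in that span).
Feb 19, 2021 → Mar 19, 2021: 28 days (February has 28).
Mar 19, 2021 → Apr 19, 2021: 31 days (March has 31).
Apr 19, 2021 → May 19, 2021: 30 days (April has 30).
May 19, 2021 → Jun 19, 2021: 31 days (May has 31).
Jun 19, 2021 → Jul 19, 2021: 30 days (June has 30).
Jul 19, 2021 → Aug 19, 2021: 31 days (July has 31).
Aug 19, 2021 → Sep 19, 2021: 31 days (August has 31).
Sep 19, 2021 → Oct 19, 2021: 30 days (September has 30).
Oct 19, 2021 → Nov 9, 2021: 21 days.
Total: 7934 days.

7934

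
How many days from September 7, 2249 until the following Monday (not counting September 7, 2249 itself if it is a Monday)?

3

Sep 7, 2249 is a Friday.
From Friday to the next Monday is 3 days.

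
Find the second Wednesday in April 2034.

April 12, 2034

April 1, 2034 is a Saturday.
The first Wednesday is therefore April 5 (4 days later).
The second Wednesday is 5 + 1×7 = April 12.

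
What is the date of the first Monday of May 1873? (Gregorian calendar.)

May 5, 1873

May 1, 1873 is a Thursday.
The first Monday is therefore May 5 (4 days later).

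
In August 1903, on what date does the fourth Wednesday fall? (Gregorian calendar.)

August 26, 1903

August 1, 1903 is a Saturday.
The first Wednesday is therefore August 5 (4 days later).
The fourth Wednesday is 5 + 3×7 = August 26.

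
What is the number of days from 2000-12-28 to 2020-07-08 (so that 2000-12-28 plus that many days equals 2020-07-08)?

Dec 28, 2000 → Dec 28, 2001: 365 days.
Dec 28, 2001 → Dec 28, 2002: 365 days.
Dec 28, 2002 → Dec 28, 2003: 365 days.
Dec 28, 2003 → Dec 28, 2004: 366 days (Feb 29, 2004 is in that span).
Dec 28, 2004 → Dec 28, 2005: 365 days.
Dec 28, 2005 → Dec 28, 2006: 365 days.
Dec 28, 2006 → Dec 28, 2007: 365 days.
Dec 28, 2007 → Dec 28, 2008: 366 days (Feb 29, 2008 is in that span).
Dec 28, 2008 → Dec 28, 2009: 365 days.
Dec 28, 2009 → Dec 28, 2010: 365 days.
Dec 28, 2010 → Dec 28, 2011: 365 days.
Dec 28, 2011 → Dec 28, 2012: 366 days (Feb 29, 2012 is in that span).
Dec 28, 2012 → Dec 28, 2013: 365 days.
Dec 28, 2013 → Dec 28, 2014: 365 days.
Dec 28, 2014 → Dec 28, 2015: 365 days.
Dec 28, 2015 → Dec 28, 2016: 366 days (Feb 29, 2016 is in that span).
Dec 28, 2016 → Dec 28, 2017: 365 days.
Dec 28, 2017 → Dec 28, 2018: 365 days.
Dec 28, 2018 → Dec 28, 2019: 365 days.
Dec 28, 2019 → Jan 28, 2020: 31 days (December has 31).
Jan 28, 2020 → Feb 28, 2020: 31 days (January has 31).
Feb 28, 2020 → Mar 28, 2020: 29 days (February has 29).
Mar 28, 2020 → Apr 28, 2020: 31 days (March has 31).
Apr 28, 2020 → May 28, 2020: 30 days (April has 30).
May 28, 2020 → Jun 28, 2020: 31 days (May has 31).
Jun 28, 2020 → Jul 8, 2020: 10 days.
Total: 7132 days.

7132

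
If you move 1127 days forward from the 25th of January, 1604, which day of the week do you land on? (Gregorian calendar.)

First find the weekday of Jan 25, 1604. Doomsday rule: the anchor day for the 1600s is Tuesday. For year 04: 4÷12 = 0 r 4, and 4÷4 = 1, so 0+4+1 = 5.
Tuesday + 5 ≡ Sunday — that's 1604's doomsday.
In January the doomsday date is Jan 4 (1604 is a leap year (divisible by 4)).
Jan 25 is 21 days after Jan 4; 21 mod 7 = 0, so Sunday + 0 = Sunday.
1127 mod 7 = 0, so 1127 days after a Sunday is Sunday + 0 = Sunday.

Sunday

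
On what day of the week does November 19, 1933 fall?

Sunday

Doomsday rule: the anchor day for the 1900s is Wednesday. For year 33: 33÷12 = 2 r 9, and 9÷4 = 2, so 2+9+2 = 13.
Wednesday + 13 ≡ Tuesday — that's 1933's doomsday.
In November the doomsday date is Nov 7.
Nov 19 is 12 days after Nov 7; 12 mod 7 = 5, so Tuesday + 5 = Sunday.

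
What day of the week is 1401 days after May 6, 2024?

Tuesday

First find the weekday of May 6, 2024. Doomsday rule: the anchor day for the 2000s is Tuesday. For year 24: 24÷12 = 2 r 0, and 0÷4 = 0, so 2+0+0 = 2.
Tuesday + 2 ≡ Thursday — that's 2024's doomsday.
In May the doomsday date is May 9.
May 6 is 3 days before May 9; 3 mod 7 = 3, so Thursday − 3 = Monday.
1401 mod 7 = 1, so 1401 days after a Monday is Monday + 1 = Tuesday.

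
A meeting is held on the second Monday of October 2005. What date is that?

October 10, 2005

October 1, 2005 is a Saturday.
The first Monday is therefore October 3 (2 days later).
The second Monday is 3 + 1×7 = October 10.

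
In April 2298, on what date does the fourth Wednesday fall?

April 27, 2298

April 1, 2298 is a Friday.
The first Wednesday is therefore April 6 (5 days later).
The fourth Wednesday is 6 + 3×7 = April 27.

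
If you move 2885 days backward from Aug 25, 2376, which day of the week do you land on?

Aug 25, 2376 is a Wednesday.
2885 mod 7 = 1, so 2885 days before a Wednesday is Wednesday − 1 = Tuesday.

Tuesday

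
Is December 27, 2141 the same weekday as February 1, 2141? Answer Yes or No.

From Feb 1, 2141 to Dec 27, 2141 is 329 days.
329 mod 7 = 0, so they are the same weekday.
(Feb 1, 2141 is a Wednesday; Dec 27, 2141 is a Wednesday.)

Yes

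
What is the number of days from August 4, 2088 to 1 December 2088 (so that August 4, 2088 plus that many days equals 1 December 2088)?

Aug 4, 2088 → Sep 4, 2088: 31 days (August has 31).
Sep 4, 2088 → Oct 4, 2088: 30 days (September has 30).
Oct 4, 2088 → Nov 4, 2088: 31 days (October has 31).
Nov 4, 2088 → Dec 1, 2088: 27 days.
Total: 119 days.

119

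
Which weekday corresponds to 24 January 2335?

Doomsday rule: the anchor day for the 2300s is Wednesday. For year 35: 35÷12 = 2 r 11, and 11÷4 = 2, so 2+11+2 = 15.
Wednesday + 15 ≡ Thursday — that's 2335's doomsday.
In January the doomsday date is Jan 3 (2335 is not a leap year).
Jan 24 is 21 days after Jan 3; 21 mod 7 = 0, so Thursday + 0 = Thursday.

Thursday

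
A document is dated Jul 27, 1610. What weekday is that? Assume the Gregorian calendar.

Doomsday rule: the anchor day for the 1600s is Tuesday. For year 10: 10÷12 = 0 r 10, and 10÷4 = 2, so 0+10+2 = 12.
Tuesday + 12 ≡ Sunday — that's 1610's doomsday.
In July the doomsday date is Jul 11.
Jul 27 is 16 days after Jul 11; 16 mod 7 = 2, so Sunday + 2 = Tuesday.

Tuesday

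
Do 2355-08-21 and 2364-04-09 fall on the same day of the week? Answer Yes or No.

From Aug 21, 2355 to Apr 9, 2364 is 3154 days.
3154 mod 7 = 4, so they are different weekdays.
(Aug 21, 2355 is a Sunday; Apr 9, 2364 is a Thursday.)

No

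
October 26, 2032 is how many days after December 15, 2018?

Dec 15, 2018 → Dec 15, 2019: 365 days.
Dec 15, 2019 → Dec 15, 2020: 366 days (Feb 29, 2020 is in that span).
Dec 15, 2020 → Dec 15, 2021: 365 days.
Dec 15, 2021 → Dec 15, 2022: 365 days.
Dec 15, 2022 → Dec 15, 2023: 365 days.
Dec 15, 2023 → Dec 15, 2024: 366 days (Feb 29, 2024 is in that span).
Dec 15, 2024 → Dec 15, 2025: 365 days.
Dec 15, 2025 → Dec 15, 2026: 365 days.
Dec 15, 2026 → Dec 15, 2027: 365 days.
Dec 15, 2027 → Dec 15, 2028: 366 days (Feb 29, 2028 is in that span).
Dec 15, 2028 → Dec 15, 2029: 365 days.
Dec 15, 2029 → Dec 15, 2030: 365 days.
Dec 15, 2030 → Dec 15, 2031: 365 days.
Dec 15, 2031 → Jan 15, 2032: 31 days (December has 31).
Jan 15, 2032 → Feb 15, 2032: 31 days (January has 31).
Feb 15, 2032 → Mar 15, 2032: 29 days (February has 29).
Mar 15, 2032 → Apr 15, 2032: 31 days (March has 31).
Apr 15, 2032 → May 15, 2032: 30 days (April has 30).
May 15, 2032 → Jun 15, 2032: 31 days (May has 31).
Jun 15, 2032 → Jul 15, 2032: 30 days (June has 30).
Jul 15, 2032 → Aug 15, 2032: 31 days (July has 31).
Aug 15, 2032 → Sep 15, 2032: 31 days (August has 31).
Sep 15, 2032 → Oct 15, 2032: 30 days (September has 30).
Oct 15, 2032 → Oct 26, 2032: 11 days.
Total: 5064 days.

5064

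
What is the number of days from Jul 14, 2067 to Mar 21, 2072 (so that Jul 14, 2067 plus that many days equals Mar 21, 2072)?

Jul 14, 2067 → Jul 14, 2068: 366 days (Feb 29, 2068 is in that span).
Jul 14, 2068 → Jul 14, 2069: 365 days.
Jul 14, 2069 → Jul 14, 2070: 365 days.
Jul 14, 2070 → Jul 14, 2071: 365 days.
Jul 14, 2071 → Aug 14, 2071: 31 days (July has 31).
Aug 14, 2071 → Sep 14, 2071: 31 days (August has 31).
Sep 14, 2071 → Oct 14, 2071: 30 days (September has 30).
Oct 14, 2071 → Nov 14, 2071: 31 days (October has 31).
Nov 14, 2071 → Dec 14, 2071: 30 days (November has 30).
Dec 14, 2071 → Jan 14, 2072: 31 days (December has 31).
Jan 14, 2072 → Feb 14, 2072: 31 days (January has 31).
Feb 14, 2072 → Mar 14, 2072: 29 days (February has 29).
Mar 14, 2072 → Mar 21, 2072: 7 days.
Total: 1712 days.

1712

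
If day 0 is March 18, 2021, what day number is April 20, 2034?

Mar 18, 2021 → Mar 18, 2022: 365 days.
Mar 18, 2022 → Mar 18, 2023: 365 days.
Mar 18, 2023 → Mar 18, 2024: 366 days (Feb 29, 2024 is in that span).
Mar 18, 2024 → Mar 18, 2025: 365 days.
Mar 18, 2025 → Mar 18, 2026: 365 days.
Mar 18, 2026 → Mar 18, 2027: 365 days.
Mar 18, 2027 → Mar 18, 2028: 366 days (Feb 29, 2028 is in that span).
Mar 18, 2028 → Mar 18, 2029: 365 days.
Mar 18, 2029 → Mar 18, 2030: 365 days.
Mar 18, 2030 → Mar 18, 2031: 365 days.
Mar 18, 2031 → Mar 18, 2032: 366 days (Feb 29, 2032 is in that span).
Mar 18, 2032 → Mar 18, 2033: 365 days.
Mar 18, 2033 → Apr 18, 2033: 31 days (March has 31).
Apr 18, 2033 → May 18, 2033: 30 days (April has 30).
May 18, 2033 → Jun 18, 2033: 31 days (May has 31).
Jun 18, 2033 → Jul 18, 2033: 30 days (June has 30).
Jul 18, 2033 → Aug 18, 2033: 31 days (July has 31).
Aug 18, 2033 → Sep 18, 2033: 31 days (August has 31).
Sep 18, 2033 → Oct 18, 2033: 30 days (September has 30).
Oct 18, 2033 → Nov 18, 2033: 31 days (October has 31).
Nov 18, 2033 → Dec 18, 2033: 30 days (November has 30).
Dec 18, 2033 → Jan 18, 2034: 31 days (December has 31).
Jan 18, 2034 → Feb 18, 2034: 31 days (January has 31).
Feb 18, 2034 → Mar 18, 2034: 28 days (February has 28).
Mar 18, 2034 → Apr 18, 2034: 31 days (March has 31).
Apr 18, 2034 → Apr 20, 2034: 2 days.
Total: 4781 days.

4781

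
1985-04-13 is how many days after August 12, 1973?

4262

Aug 12, 1973 → Aug 12, 1974: 365 days.
Aug 12, 1974 → Aug 12, 1975: 365 days.
Aug 12, 1975 → Aug 12, 1976: 366 days (Feb 29, 1976 is in that span).
Aug 12, 1976 → Aug 12, 1977: 365 days.
Aug 12, 1977 → Aug 12, 1978: 365 days.
Aug 12, 1978 → Aug 12, 1979: 365 days.
Aug 12, 1979 → Aug 12, 1980: 366 days (Feb 29, 1980 is in that span).
Aug 12, 1980 → Aug 12, 1981: 365 days.
Aug 12, 1981 → Aug 12, 1982: 365 days.
Aug 12, 1982 → Aug 12, 1983: 365 days.
Aug 12, 1983 → Aug 12, 1984: 366 days (Feb 29, 1984 is in that span).
Aug 12, 1984 → Sep 12, 1984: 31 days (August has 31).
Sep 12, 1984 → Oct 12, 1984: 30 days (September has 30).
Oct 12, 1984 → Nov 12, 1984: 31 days (October has 31).
Nov 12, 1984 → Dec 12, 1984: 30 days (November has 30).
Dec 12, 1984 → Jan 12, 1985: 31 days (December has 31).
Jan 12, 1985 → Feb 12, 1985: 31 days (January has 31).
Feb 12, 1985 → Mar 12, 1985: 28 days (February has 28).
Mar 12, 1985 → Apr 12, 1985: 31 days (March has 31).
Apr 12, 1985 → Apr 13, 1985: 1 days.
Total: 4262 days.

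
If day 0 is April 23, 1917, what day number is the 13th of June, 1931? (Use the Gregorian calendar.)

5164

Apr 23, 1917 → Apr 23, 1918: 365 days.
Apr 23, 1918 → Apr 23, 1919: 365 days.
Apr 23, 1919 → Apr 23, 1920: 366 days (Feb 29, 1920 is in that span).
Apr 23, 1920 → Apr 23, 1921: 365 days.
Apr 23, 1921 → Apr 23, 1922: 365 days.
Apr 23, 1922 → Apr 23, 1923: 365 days.
Apr 23, 1923 → Apr 23, 1924: 366 days (Feb 29, 1924 is in that span).
Apr 23, 1924 → Apr 23, 1925: 365 days.
Apr 23, 1925 → Apr 23, 1926: 365 days.
Apr 23, 1926 → Apr 23, 1927: 365 days.
Apr 23, 1927 → Apr 23, 1928: 366 days (Feb 29, 1928 is in that span).
Apr 23, 1928 → Apr 23, 1929: 365 days.
Apr 23, 1929 → Apr 23, 1930: 365 days.
Apr 23, 1930 → Apr 23, 1931: 365 days.
Apr 23, 1931 → May 23, 1931: 30 days (April has 30).
May 23, 1931 → Jun 13, 1931: 21 days.
Total: 5164 days.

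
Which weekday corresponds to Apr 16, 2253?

Doomsday rule: the anchor day for the 2200s is Friday. For year 53: 53÷12 = 4 r 5, and 5÷4 = 1, so 4+5+1 = 10.
Friday + 10 ≡ Monday — that's 2253's doomsday.
In April the doomsday date is Apr 4.
Apr 16 is 12 days after Apr 4; 12 mod 7 = 5, so Monday + 5 = Saturday.

Saturday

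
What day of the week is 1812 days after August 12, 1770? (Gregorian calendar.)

Saturday

First find the weekday of Aug 12, 1770. Doomsday rule: the anchor day for the 1700s is Sunday. For year 70: 70÷12 = 5 r 10, and 10÷4 = 2, so 5+10+2 = 17.
Sunday + 17 ≡ Wednesday — that's 1770's doomsday.
In August the doomsday date is Aug 8.
Aug 12 is 4 days after Aug 8; 4 mod 7 = 4, so Wednesday + 4 = Sunday.
1812 mod 7 = 6, so 1812 days after a Sunday is Sunday + 6 = Saturday.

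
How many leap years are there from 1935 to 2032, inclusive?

Multiples of 4 in [1935,2032]: 25.
Of those, multiples of 100: 1 (not leap unless ÷400).
Multiples of 400: 1.
Leap years = 25 − 1 + 1 = 25.

25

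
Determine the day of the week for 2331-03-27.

Friday

Doomsday rule: the anchor day for the 2300s is Wednesday. For year 31: 31÷12 = 2 r 7, and 7÷4 = 1, so 2+7+1 = 10.
Wednesday + 10 ≡ Saturday — that's 2331's doomsday.
In March the doomsday date is Mar 14.
Mar 27 is 13 days after Mar 14; 13 mod 7 = 6, so Saturday + 6 = Friday.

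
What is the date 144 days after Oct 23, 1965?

March 16, 1966

Oct has 31 days: +9 → Nov 1, 1965 (135 left).
Nov has 30 days: +30 → Dec 1, 1965 (105 left).
Dec has 31 days: +31 → Jan 1, 1966 (74 left).
Jan has 31 days: +31 → Feb 1, 1966 (43 left).
Feb has 28 days: +28 → Mar 1, 1966 (15 left).
+15 → Mar 16, 1966.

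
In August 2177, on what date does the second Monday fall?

August 1, 2177 is a Friday.
The first Monday is therefore August 4 (3 days later).
The second Monday is 4 + 1×7 = August 11.

August 11, 2177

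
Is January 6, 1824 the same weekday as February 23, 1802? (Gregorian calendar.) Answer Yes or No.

Yes

From Feb 23, 1802 to Jan 6, 1824 is 7987 days.
7987 mod 7 = 0, so they are the same weekday.
(Feb 23, 1802 is a Tuesday; Jan 6, 1824 is a Tuesday.)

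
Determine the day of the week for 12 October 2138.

Sunday

January 1, 2138 is a Wednesday.
Jan 1, 2138 → Feb 1, 2138: 31 days (January has 31).
Feb 1, 2138 → Mar 1, 2138: 28 days (February has 28).
Mar 1, 2138 → Apr 1, 2138: 31 days (March has 31).
Apr 1, 2138 → May 1, 2138: 30 days (April has 30).
May 1, 2138 → Jun 1, 2138: 31 days (May has 31).
Jun 1, 2138 → Jul 1, 2138: 30 days (June has 30).
Jul 1, 2138 → Aug 1, 2138: 31 days (July has 31).
Aug 1, 2138 → Sep 1, 2138: 31 days (August has 31).
Sep 1, 2138 → Oct 1, 2138: 30 days (September has 30).
Oct 1, 2138 → Oct 12, 2138: 11 days.
Total: 284 days.
284 mod 7 = 4, so Wednesday + 4 = Sunday.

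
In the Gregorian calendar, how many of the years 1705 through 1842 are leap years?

33

Multiples of 4 in [1705,1842]: 34.
Of those, multiples of 100: 1 (not leap unless ÷400).
Multiples of 400: 0.
Leap years = 34 − 1 + 0 = 33.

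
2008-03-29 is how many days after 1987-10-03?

Oct 3, 1987 → Oct 3, 1988: 366 days (Feb 29, 1988 is in that span).
Oct 3, 1988 → Oct 3, 1989: 365 days.
Oct 3, 1989 → Oct 3, 1990: 365 days.
Oct 3, 1990 → Oct 3, 1991: 365 days.
Oct 3, 1991 → Oct 3, 1992: 366 days (Feb 29, 1992 is in that span).
Oct 3, 1992 → Oct 3, 1993: 365 days.
Oct 3, 1993 → Oct 3, 1994: 365 days.
Oct 3, 1994 → Oct 3, 1995: 365 days.
Oct 3, 1995 → Oct 3, 1996: 366 days (Feb 29, 1996 is in that span).
Oct 3, 1996 → Oct 3, 1997: 365 days.
Oct 3, 1997 → Oct 3, 1998: 365 days.
Oct 3, 1998 → Oct 3, 1999: 365 days.
Oct 3, 1999 → Oct 3, 2000: 366 days (Feb 29, 2000 is in that span).
Oct 3, 2000 → Oct 3, 2001: 365 days.
Oct 3, 2001 → Oct 3, 2002: 365 days.
Oct 3, 2002 → Oct 3, 2003: 365 days.
Oct 3, 2003 → Oct 3, 2004: 366 days (Feb 29, 2004 is in that span).
Oct 3, 2004 → Oct 3, 2005: 365 days.
Oct 3, 2005 → Oct 3, 2006: 365 days.
Oct 3, 2006 → Oct 3, 2007: 365 days.
Oct 3, 2007 → Nov 3, 2007: 31 days (October has 31).
Nov 3, 2007 → Dec 3, 2007: 30 days (November has 30).
Dec 3, 2007 → Jan 3, 2008: 31 days (December has 31).
Jan 3, 2008 → Feb 3, 2008: 31 days (January has 31).
Feb 3, 2008 → Mar 3, 2008: 29 days (February has 29).
Mar 3, 2008 → Mar 29, 2008: 26 days.
Total: 7483 days.

7483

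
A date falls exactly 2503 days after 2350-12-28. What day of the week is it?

First find the weekday of Dec 28, 2350. Doomsday rule: the anchor day for the 2300s is Wednesday. For year 50: 50÷12 = 4 r 2, and 2÷4 = 0, so 4+2+0 = 6.
Wednesday + 6 ≡ Tuesday — that's 2350's doomsday.
In December the doomsday date is Dec 12.
Dec 28 is 16 days after Dec 12; 16 mod 7 = 2, so Tuesday + 2 = Thursday.
2503 mod 7 = 4, so 2503 days after a Thursday is Thursday + 4 = Monday.

Monday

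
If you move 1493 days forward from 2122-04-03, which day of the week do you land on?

Apr 3, 2122 is a Friday.
1493 mod 7 = 2, so 1493 days after a Friday is Friday + 2 = Sunday.

Sunday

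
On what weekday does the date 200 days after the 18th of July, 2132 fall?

Jul 18, 2132 is a Friday.
200 mod 7 = 4, so 200 days after a Friday is Friday + 4 = Tuesday.

Tuesday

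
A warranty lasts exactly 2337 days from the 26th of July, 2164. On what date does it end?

+365 (one year) → Jul 26, 2165 (1972 left).
+365 (one year) → Jul 26, 2166 (1607 left).
+365 (one year) → Jul 26, 2167 (1242 left).
+366 (one year; includes Feb 29, 2168) → Jul 26, 2168 (876 left).
+365 (one year) → Jul 26, 2169 (511 left).
+365 (one year) → Jul 26, 2170 (146 left).
Jul has 31 days: +6 → Aug 1, 2170 (140 left).
Aug has 31 days: +31 → Sep 1, 2170 (109 left).
Sep has 30 days: +30 → Oct 1, 2170 (79 left).
Oct has 31 days: +31 → Nov 1, 2170 (48 left).
Nov has 30 days: +30 → Dec 1, 2170 (18 left).
+18 → Dec 19, 2170.

December 19, 2170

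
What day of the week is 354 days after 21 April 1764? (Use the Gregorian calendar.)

Apr 21, 1764 is a Saturday.
354 mod 7 = 4, so 354 days after a Saturday is Saturday + 4 = Wednesday.

Wednesday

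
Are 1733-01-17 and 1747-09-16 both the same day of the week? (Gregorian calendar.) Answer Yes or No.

Yes

From Jan 17, 1733 to Sep 16, 1747 is 5355 days.
5355 mod 7 = 0, so they are the same weekday.
(Jan 17, 1733 is a Saturday; Sep 16, 1747 is a Saturday.)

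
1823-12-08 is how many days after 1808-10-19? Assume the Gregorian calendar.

5528

Oct 19, 1808 → Oct 19, 1809: 365 days.
Oct 19, 1809 → Oct 19, 1810: 365 days.
Oct 19, 1810 → Oct 19, 1811: 365 days.
Oct 19, 1811 → Oct 19, 1812: 366 days (Feb 29, 1812 is in that span).
Oct 19, 1812 → Oct 19, 1813: 365 days.
Oct 19, 1813 → Oct 19, 1814: 365 days.
Oct 19, 1814 → Oct 19, 1815: 365 days.
Oct 19, 1815 → Oct 19, 1816: 366 days (Feb 29, 1816 is in that span).
Oct 19, 1816 → Oct 19, 1817: 365 days.
Oct 19, 1817 → Oct 19, 1818: 365 days.
Oct 19, 1818 → Oct 19, 1819: 365 days.
Oct 19, 1819 → Oct 19, 1820: 366 days (Feb 29, 1820 is in that span).
Oct 19, 1820 → Oct 19, 1821: 365 days.
Oct 19, 1821 → Oct 19, 1822: 365 days.
Oct 19, 1822 → Oct 19, 1823: 365 days.
Oct 19, 1823 → Nov 19, 1823: 31 days (October has 31).
Nov 19, 1823 → Dec 8, 1823: 19 days.
Total: 5528 days.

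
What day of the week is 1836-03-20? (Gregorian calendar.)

Sunday

Doomsday rule: the anchor day for the 1800s is Friday. For year 36: 36÷12 = 3 r 0, and 0÷4 = 0, so 3+0+0 = 3.
Friday + 3 ≡ Monday — that's 1836's doomsday.
In March the doomsday date is Mar 14.
Mar 20 is 6 days after Mar 14; 6 mod 7 = 6, so Monday + 6 = Sunday.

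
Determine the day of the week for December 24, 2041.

Doomsday rule: the anchor day for the 2000s is Tuesday. For year 41: 41÷12 = 3 r 5, and 5÷4 = 1, so 3+5+1 = 9.
Tuesday + 9 ≡ Thursday — that's 2041's doomsday.
In December the doomsday date is Dec 12.
Dec 24 is 12 days after Dec 12; 12 mod 7 = 5, so Thursday + 5 = Tuesday.

Tuesday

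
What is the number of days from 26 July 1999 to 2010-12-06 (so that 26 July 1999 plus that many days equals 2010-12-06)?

Jul 26, 1999 → Jul 26, 2000: 366 days (Feb 29, 2000 is in that span).
Jul 26, 2000 → Jul 26, 2001: 365 days.
Jul 26, 2001 → Jul 26, 2002: 365 days.
Jul 26, 2002 → Jul 26, 2003: 365 days.
Jul 26, 2003 → Jul 26, 2004: 366 days (Feb 29, 2004 is in that span).
Jul 26, 2004 → Jul 26, 2005: 365 days.
Jul 26, 2005 → Jul 26, 2006: 365 days.
Jul 26, 2006 → Jul 26, 2007: 365 days.
Jul 26, 2007 → Jul 26, 2008: 366 days (Feb 29, 2008 is in that span).
Jul 26, 2008 → Jul 26, 2009: 365 days.
Jul 26, 2009 → Jul 26, 2010: 365 days.
Jul 26, 2010 → Aug 26, 2010: 31 days (July has 31).
Aug 26, 2010 → Sep 26, 2010: 31 days (August has 31).
Sep 26, 2010 → Oct 26, 2010: 30 days (September has 30).
Oct 26, 2010 → Nov 26, 2010: 31 days (October has 31).
Nov 26, 2010 → Dec 6, 2010: 10 days.
Total: 4151 days.

4151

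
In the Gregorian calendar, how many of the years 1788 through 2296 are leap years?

Multiples of 4 in [1788,2296]: 128.
Of those, multiples of 100: 5 (not leap unless ÷400).
Multiples of 400: 1.
Leap years = 128 − 5 + 1 = 124.

124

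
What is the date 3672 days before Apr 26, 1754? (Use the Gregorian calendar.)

April 6, 1744

−365 (one year) → Apr 26, 1753 (3307 left).
−365 (one year) → Apr 26, 1752 (2942 left).
−366 (one year; includes Feb 29, 1752) → Apr 26, 1751 (2576 left).
−365 (one year) → Apr 26, 1750 (2211 left).
−365 (one year) → Apr 26, 1749 (1846 left).
−365 (one year) → Apr 26, 1748 (1481 left).
−366 (one year; includes Feb 29, 1748) → Apr 26, 1747 (1115 left).
−365 (one year) → Apr 26, 1746 (750 left).
−365 (one year) → Apr 26, 1745 (385 left).
−26 → Mar 31, 1745 (end of Mar, 31 days; 359 left).
−31 → Feb 28, 1745 (end of Feb, 28 days; 328 left).
−28 → Jan 31, 1745 (end of Jan, 31 days; 300 left).
−31 → Dec 31, 1744 (end of Dec, 31 days; 269 left).
−31 → Nov 30, 1744 (end of Nov, 30 days; 238 left).
−30 → Oct 31, 1744 (end of Oct, 31 days; 208 left).
−31 → Sep 30, 1744 (end of Sep, 30 days; 177 left).
−30 → Aug 31, 1744 (end of Aug, 31 days; 147 left).
−31 → Jul 31, 1744 (end of Jul, 31 days; 116 left).
−31 → Jun 30, 1744 (end of Jun, 30 days; 85 left).
−30 → May 31, 1744 (end of May, 31 days; 55 left).
−31 → Apr 30, 1744 (end of Apr, 30 days; 24 left).
−24 → Apr 6, 1744.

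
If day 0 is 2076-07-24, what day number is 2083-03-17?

Jul 24, 2076 → Jul 24, 2077: 365 days.
Jul 24, 2077 → Jul 24, 2078: 365 days.
Jul 24, 2078 → Jul 24, 2079: 365 days.
Jul 24, 2079 → Jul 24, 2080: 366 days (Feb 29, 2080 is in that span).
Jul 24, 2080 → Jul 24, 2081: 365 days.
Jul 24, 2081 → Jul 24, 2082: 365 days.
Jul 24, 2082 → Aug 24, 2082: 31 days (July has 31).
Aug 24, 2082 → Sep 24, 2082: 31 days (August has 31).
Sep 24, 2082 → Oct 24, 2082: 30 days (September has 30).
Oct 24, 2082 → Nov 24, 2082: 31 days (October has 31).
Nov 24, 2082 → Dec 24, 2082: 30 days (November has 30).
Dec 24, 2082 → Jan 24, 2083: 31 days (December has 31).
Jan 24, 2083 → Feb 24, 2083: 31 days (January has 31).
Feb 24, 2083 → Mar 17, 2083: 21 days.
Total: 2427 days.

2427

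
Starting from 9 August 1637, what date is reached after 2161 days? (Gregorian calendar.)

July 10, 1643

+365 (one year) → Aug 9, 1638 (1796 left).
+365 (one year) → Aug 9, 1639 (1431 left).
+366 (one year; includes Feb 29, 1640) → Aug 9, 1640 (1065 left).
+365 (one year) → Aug 9, 1641 (700 left).
+365 (one year) → Aug 9, 1642 (335 left).
Aug has 31 days: +23 → Sep 1, 1642 (312 left).
Sep has 30 days: +30 → Oct 1, 1642 (282 left).
Oct has 31 days: +31 → Nov 1, 1642 (251 left).
Nov has 30 days: +30 → Dec 1, 1642 (221 left).
Dec has 31 days: +31 → Jan 1, 1643 (190 left).
Jan has 31 days: +31 → Feb 1, 1643 (159 left).
Feb has 28 days: +28 → Mar 1, 1643 (131 left).
Mar has 31 days: +31 → Apr 1, 1643 (100 left).
Apr has 30 days: +30 → May 1, 1643 (70 left).
May has 31 days: +31 → Jun 1, 1643 (39 left).
Jun has 30 days: +30 → Jul 1, 1643 (9 left).
+9 → Jul 10, 1643.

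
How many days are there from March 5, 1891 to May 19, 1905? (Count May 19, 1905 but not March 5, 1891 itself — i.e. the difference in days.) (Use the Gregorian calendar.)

5188

Mar 5, 1891 → Mar 5, 1892: 366 days (Feb 29, 1892 is in that span).
Mar 5, 1892 → Mar 5, 1893: 365 days.
Mar 5, 1893 → Mar 5, 1894: 365 days.
Mar 5, 1894 → Mar 5, 1895: 365 days.
Mar 5, 1895 → Mar 5, 1896: 366 days (Feb 29, 1896 is in that span).
Mar 5, 1896 → Mar 5, 1897: 365 days.
Mar 5, 1897 → Mar 5, 1898: 365 days.
Mar 5, 1898 → Mar 5, 1899: 365 days.
Mar 5, 1899 → Mar 5, 1900: 365 days.
Mar 5, 1900 → Mar 5, 1901: 365 days.
Mar 5, 1901 → Mar 5, 1902: 365 days.
Mar 5, 1902 → Mar 5, 1903: 365 days.
Mar 5, 1903 → Mar 5, 1904: 366 days (Feb 29, 1904 is in that span).
Mar 5, 1904 → Mar 5, 1905: 365 days.
Mar 5, 1905 → Apr 5, 1905: 31 days (March has 31).
Apr 5, 1905 → May 5, 1905: 30 days (April has 30).
May 5, 1905 → May 19, 1905: 14 days.
Total: 5188 days.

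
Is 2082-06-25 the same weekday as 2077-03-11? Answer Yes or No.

From Mar 11, 2077 to Jun 25, 2082 is 1932 days.
1932 mod 7 = 0, so they are the same weekday.
(Mar 11, 2077 is a Thursday; Jun 25, 2082 is a Thursday.)

Yes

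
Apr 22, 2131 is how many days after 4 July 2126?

Jul 4, 2126 → Jul 4, 2127: 365 days.
Jul 4, 2127 → Jul 4, 2128: 366 days (Feb 29, 2128 is in that span).
Jul 4, 2128 → Jul 4, 2129: 365 days.
Jul 4, 2129 → Jul 4, 2130: 365 days.
Jul 4, 2130 → Aug 4, 2130: 31 days (July has 31).
Aug 4, 2130 → Sep 4, 2130: 31 days (August has 31).
Sep 4, 2130 → Oct 4, 2130: 30 days (September has 30).
Oct 4, 2130 → Nov 4, 2130: 31 days (October has 31).
Nov 4, 2130 → Dec 4, 2130: 30 days (November has 30).
Dec 4, 2130 → Jan 4, 2131: 31 days (December has 31).
Jan 4, 2131 → Feb 4, 2131: 31 days (January has 31).
Feb 4, 2131 → Mar 4, 2131: 28 days (February has 28).
Mar 4, 2131 → Apr 4, 2131: 31 days (March has 31).
Apr 4, 2131 → Apr 22, 2131: 18 days.
Total: 1753 days.

1753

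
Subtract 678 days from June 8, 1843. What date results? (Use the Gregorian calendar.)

July 30, 1841

−365 (one year) → Jun 8, 1842 (313 left).
−8 → May 31, 1842 (end of May, 31 days; 305 left).
−31 → Apr 30, 1842 (end of Apr, 30 days; 274 left).
−30 → Mar 31, 1842 (end of Mar, 31 days; 244 left).
−31 → Feb 28, 1842 (end of Feb, 28 days; 213 left).
−28 → Jan 31, 1842 (end of Jan, 31 days; 185 left).
−31 → Dec 31, 1841 (end of Dec, 31 days; 154 left).
−31 → Nov 30, 1841 (end of Nov, 30 days; 123 left).
−30 → Oct 31, 1841 (end of Oct, 31 days; 93 left).
−31 → Sep 30, 1841 (end of Sep, 30 days; 62 left).
−30 → Aug 31, 1841 (end of Aug, 31 days; 32 left).
−31 → Jul 31, 1841 (end of Jul, 31 days; 1 left).
−1 → Jul 30, 1841.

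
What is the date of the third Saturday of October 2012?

October 20, 2012

October 1, 2012 is a Monday.
The first Saturday is therefore October 6 (5 days later).
The third Saturday is 6 + 2×7 = October 20.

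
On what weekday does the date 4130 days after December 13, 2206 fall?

Dec 13, 2206 is a Saturday.
4130 mod 7 = 0, so 4130 days after a Saturday is Saturday + 0 = Saturday.

Saturday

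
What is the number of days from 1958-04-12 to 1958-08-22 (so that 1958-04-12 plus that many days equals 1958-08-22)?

132

Apr 12, 1958 → May 12, 1958: 30 days (April has 30).
May 12, 1958 → Jun 12, 1958: 31 days (May has 31).
Jun 12, 1958 → Jul 12, 1958: 30 days (June has 30).
Jul 12, 1958 → Aug 12, 1958: 31 days (July has 31).
Aug 12, 1958 → Aug 22, 1958: 10 days.
Total: 132 days.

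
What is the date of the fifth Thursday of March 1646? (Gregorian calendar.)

March 29, 1646

March 1, 1646 is a Thursday.
The first Thursday is therefore March 1 (same day).
The fifth Thursday is 1 + 4×7 = March 29.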